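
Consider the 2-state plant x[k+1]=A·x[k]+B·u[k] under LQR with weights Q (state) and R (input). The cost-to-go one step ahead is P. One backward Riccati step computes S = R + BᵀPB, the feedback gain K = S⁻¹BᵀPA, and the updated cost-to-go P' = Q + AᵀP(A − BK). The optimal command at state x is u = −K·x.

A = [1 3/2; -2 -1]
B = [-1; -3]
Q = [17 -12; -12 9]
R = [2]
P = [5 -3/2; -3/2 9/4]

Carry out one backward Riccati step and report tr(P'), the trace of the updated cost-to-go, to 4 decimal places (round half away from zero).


57.4110

BᵀP = [-0.5000 -5.2500]
S = R + BᵀPB = [2] + [16.2500] = [18.2500]
BᵀPA = [10.0000 4.5000]
K = S⁻¹·BᵀPA = [0.5479 0.2466]
A−BK = [1.5479 1.7466; -0.3562 -0.2603]
AᵀP(A−BK) = [14.5205 15.5342; 15.5342 16.8904]
P' = Q + AᵀP(A−BK) = [31.5205 3.5342; 3.5342 25.8904]
tr(P') = 57.4110


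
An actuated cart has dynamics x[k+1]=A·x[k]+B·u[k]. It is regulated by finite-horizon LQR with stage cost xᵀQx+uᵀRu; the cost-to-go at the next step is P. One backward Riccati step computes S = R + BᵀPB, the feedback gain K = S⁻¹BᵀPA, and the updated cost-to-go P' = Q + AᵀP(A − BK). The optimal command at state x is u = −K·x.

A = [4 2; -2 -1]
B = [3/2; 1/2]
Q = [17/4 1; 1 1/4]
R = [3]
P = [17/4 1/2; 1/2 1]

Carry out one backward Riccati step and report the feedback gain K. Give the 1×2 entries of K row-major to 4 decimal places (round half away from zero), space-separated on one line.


BᵀP = [6.6250 1.2500]
S = R + BᵀPB = [3] + [10.5625] = [13.5625]
BᵀPA = [24.0000 12.0000]
K = S⁻¹·BᵀPA = [1.7696 0.8848]
A−BK = [1.3456 0.6728; -2.8848 -1.4424]
AᵀP(A−BK) = [21.5300 10.7650; 10.7650 5.3825]
P' = Q + AᵀP(A−BK) = [25.7800 11.7650; 11.7650 5.6325]
tr(P') = 31.4124

1.7696 0.8848


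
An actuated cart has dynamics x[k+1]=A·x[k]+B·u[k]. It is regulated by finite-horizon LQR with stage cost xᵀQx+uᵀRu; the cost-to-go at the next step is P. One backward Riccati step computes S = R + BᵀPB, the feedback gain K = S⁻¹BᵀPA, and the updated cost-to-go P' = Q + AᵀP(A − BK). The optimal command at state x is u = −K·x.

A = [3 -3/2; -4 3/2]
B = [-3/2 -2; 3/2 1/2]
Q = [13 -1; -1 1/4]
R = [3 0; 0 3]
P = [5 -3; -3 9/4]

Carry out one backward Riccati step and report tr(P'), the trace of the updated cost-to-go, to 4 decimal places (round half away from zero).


BᵀP = [-12.0000 7.8750; -11.5000 7.1250]
S = R + BᵀPB = [3 0; 0 3] + [29.8125 27.9375; 27.9375 26.5625] = [32.8125 27.9375; 27.9375 29.5625]
BᵀPA = [-67.5000 29.8125; -63.0000 27.9375]
K = S⁻¹·BᵀPA = [-1.2421 0.5320; -0.9572 0.4422]
A−BK = [-0.7776 0.1825; -1.6582 0.4808]
AᵀP(A−BK) = [8.8509 -3.7264; -3.7264 1.5961]
P' = Q + AᵀP(A−BK) = [21.8509 -4.7264; -4.7264 1.8461]
tr(P') = 23.6969

23.6969


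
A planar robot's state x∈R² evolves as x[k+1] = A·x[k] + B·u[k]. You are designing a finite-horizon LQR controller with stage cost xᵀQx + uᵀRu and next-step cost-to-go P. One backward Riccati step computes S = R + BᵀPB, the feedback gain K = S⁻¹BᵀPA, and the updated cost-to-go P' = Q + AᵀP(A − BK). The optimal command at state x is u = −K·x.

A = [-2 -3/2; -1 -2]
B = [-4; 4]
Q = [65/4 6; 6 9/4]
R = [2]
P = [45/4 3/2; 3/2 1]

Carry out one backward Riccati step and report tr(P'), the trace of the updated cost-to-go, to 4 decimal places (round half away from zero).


40.1042

BᵀP = [-39.0000 -2.0000]
S = R + BᵀPB = [2] + [148.0000] = [150.0000]
BᵀPA = [80.0000 62.5000]
K = S⁻¹·BᵀPA = [0.5333 0.4167]
A−BK = [0.1333 0.1667; -3.1333 -3.6667]
AᵀP(A−BK) = [9.3333 10.6667; 10.6667 12.2708]
P' = Q + AᵀP(A−BK) = [25.5833 16.6667; 16.6667 14.5208]
tr(P') = 40.1042


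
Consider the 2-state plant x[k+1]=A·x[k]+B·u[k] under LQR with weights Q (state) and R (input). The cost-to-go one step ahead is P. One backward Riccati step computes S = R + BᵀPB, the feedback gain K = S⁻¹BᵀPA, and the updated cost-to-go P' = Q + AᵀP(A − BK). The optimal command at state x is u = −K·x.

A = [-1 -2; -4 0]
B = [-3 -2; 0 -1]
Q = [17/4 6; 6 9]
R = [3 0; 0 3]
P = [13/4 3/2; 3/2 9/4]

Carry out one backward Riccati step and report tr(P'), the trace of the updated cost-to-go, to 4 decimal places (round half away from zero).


BᵀP = [-9.7500 -4.5000; -8.0000 -5.2500]
S = R + BᵀPB = [3 0; 0 3] + [29.2500 24.0000; 24.0000 21.2500] = [32.2500 24.0000; 24.0000 24.2500]
BᵀPA = [27.7500 19.5000; 29.0000 16.0000]
K = S⁻¹·BᵀPA = [-0.1119 0.4313; 1.3066 0.2329]
A−BK = [1.2775 -0.2402; -2.6934 0.2329]
AᵀP(A−BK) = [16.4631 -0.2238; -0.2238 0.8626]
P' = Q + AᵀP(A−BK) = [20.7131 5.7762; 5.7762 9.8626]
tr(P') = 30.5758

30.5758


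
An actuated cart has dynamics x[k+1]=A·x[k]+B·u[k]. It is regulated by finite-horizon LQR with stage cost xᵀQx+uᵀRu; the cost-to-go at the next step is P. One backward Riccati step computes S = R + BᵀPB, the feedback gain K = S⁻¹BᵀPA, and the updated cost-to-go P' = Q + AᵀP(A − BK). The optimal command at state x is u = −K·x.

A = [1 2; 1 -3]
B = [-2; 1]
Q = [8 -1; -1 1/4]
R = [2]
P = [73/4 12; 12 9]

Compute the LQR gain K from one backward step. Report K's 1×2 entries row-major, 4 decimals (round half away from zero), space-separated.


BᵀP = [-24.5000 -15.0000]
S = R + BᵀPB = [2] + [34.0000] = [36.0000]
BᵀPA = [-39.5000 -4.0000]
K = S⁻¹·BᵀPA = [-1.0972 -0.1111]
A−BK = [-1.1944 1.7778; 2.0972 -2.8889]
AᵀP(A−BK) = [7.9097 -6.8889; -6.8889 9.5556]
P' = Q + AᵀP(A−BK) = [15.9097 -7.8889; -7.8889 9.8056]
tr(P') = 25.7153

-1.0972 -0.1111


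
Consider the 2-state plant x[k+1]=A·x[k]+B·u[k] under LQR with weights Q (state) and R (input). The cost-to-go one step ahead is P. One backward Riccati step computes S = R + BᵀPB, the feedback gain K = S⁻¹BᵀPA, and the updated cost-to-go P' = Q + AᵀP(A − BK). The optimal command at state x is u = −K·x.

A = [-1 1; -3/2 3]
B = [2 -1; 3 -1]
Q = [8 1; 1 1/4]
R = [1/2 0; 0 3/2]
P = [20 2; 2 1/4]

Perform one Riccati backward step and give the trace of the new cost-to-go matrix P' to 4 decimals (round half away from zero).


BᵀP = [46.0000 4.7500; -22.0000 -2.2500]
S = R + BᵀPB = [1/2 0; 0 3/2] + [106.2500 -50.7500; -50.7500 24.2500] = [106.7500 -50.7500; -50.7500 25.7500]
BᵀPA = [-53.1250 60.2500; 25.3750 -28.7500]
K = S⁻¹·BᵀPA = [-0.4628 0.5332; 0.0732 -0.0657]
A−BK = [-0.0011 -0.1320; -0.0382 1.3348]
AᵀP(A−BK) = [0.1157 -0.1333; -0.1333 0.2377]
P' = Q + AᵀP(A−BK) = [8.1157 0.8667; 0.8667 0.4877]
tr(P') = 8.6034

8.6034


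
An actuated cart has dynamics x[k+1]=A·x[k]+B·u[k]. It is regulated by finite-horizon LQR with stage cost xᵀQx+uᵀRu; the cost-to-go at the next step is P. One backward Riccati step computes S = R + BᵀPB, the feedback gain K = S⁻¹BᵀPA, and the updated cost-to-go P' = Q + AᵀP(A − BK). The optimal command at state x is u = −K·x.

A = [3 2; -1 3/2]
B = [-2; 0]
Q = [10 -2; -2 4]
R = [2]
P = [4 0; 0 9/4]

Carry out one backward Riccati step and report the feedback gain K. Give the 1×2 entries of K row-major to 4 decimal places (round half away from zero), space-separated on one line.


-1.3333 -0.8889

BᵀP = [-8.0000 0.0000]
S = R + BᵀPB = [2] + [16.0000] = [18.0000]
BᵀPA = [-24.0000 -16.0000]
K = S⁻¹·BᵀPA = [-1.3333 -0.8889]
A−BK = [0.3333 0.2222; -1.0000 1.5000]
AᵀP(A−BK) = [6.2500 -0.7083; -0.7083 6.8403]
P' = Q + AᵀP(A−BK) = [16.2500 -2.7083; -2.7083 10.8403]
tr(P') = 27.0903


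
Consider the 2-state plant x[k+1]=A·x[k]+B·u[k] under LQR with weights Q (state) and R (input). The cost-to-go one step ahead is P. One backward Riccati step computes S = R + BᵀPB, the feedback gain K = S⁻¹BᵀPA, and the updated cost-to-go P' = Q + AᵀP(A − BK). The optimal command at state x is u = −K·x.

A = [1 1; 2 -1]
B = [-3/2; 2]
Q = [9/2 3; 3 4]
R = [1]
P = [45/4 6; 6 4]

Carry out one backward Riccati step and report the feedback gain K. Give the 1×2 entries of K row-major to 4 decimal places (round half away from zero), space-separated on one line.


-1.0891 -0.6139

BᵀP = [-4.8750 -1.0000]
S = R + BᵀPB = [1] + [5.3125] = [6.3125]
BᵀPA = [-6.8750 -3.8750]
K = S⁻¹·BᵀPA = [-1.0891 -0.6139]
A−BK = [-0.6337 0.0792; 4.1782 0.2277]
AᵀP(A−BK) = [43.7624 5.0297; 5.0297 0.8713]
P' = Q + AᵀP(A−BK) = [48.2624 8.0297; 8.0297 4.8713]
tr(P') = 53.1337


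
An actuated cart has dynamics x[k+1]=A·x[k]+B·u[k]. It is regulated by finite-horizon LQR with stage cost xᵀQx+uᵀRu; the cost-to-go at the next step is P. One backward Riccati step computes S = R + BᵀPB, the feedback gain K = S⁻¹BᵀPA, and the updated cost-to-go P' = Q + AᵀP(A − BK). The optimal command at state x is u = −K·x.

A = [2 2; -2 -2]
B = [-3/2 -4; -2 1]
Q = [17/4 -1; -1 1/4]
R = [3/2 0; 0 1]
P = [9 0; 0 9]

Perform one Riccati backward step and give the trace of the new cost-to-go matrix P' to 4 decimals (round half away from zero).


6.7247

BᵀP = [-13.5000 -18.0000; -36.0000 9.0000]
S = R + BᵀPB = [3/2 0; 0 1] + [56.2500 36.0000; 36.0000 153.0000] = [57.7500 36.0000; 36.0000 154.0000]
BᵀPA = [9.0000 9.0000; -90.0000 -90.0000]
K = S⁻¹·BᵀPA = [0.6089 0.6089; -0.7268 -0.7268]
A−BK = [0.0063 0.0063; -0.0555 -0.0555]
AᵀP(A−BK) = [1.1123 1.1123; 1.1123 1.1123]
P' = Q + AᵀP(A−BK) = [5.3623 0.1123; 0.1123 1.3623]
tr(P') = 6.7247


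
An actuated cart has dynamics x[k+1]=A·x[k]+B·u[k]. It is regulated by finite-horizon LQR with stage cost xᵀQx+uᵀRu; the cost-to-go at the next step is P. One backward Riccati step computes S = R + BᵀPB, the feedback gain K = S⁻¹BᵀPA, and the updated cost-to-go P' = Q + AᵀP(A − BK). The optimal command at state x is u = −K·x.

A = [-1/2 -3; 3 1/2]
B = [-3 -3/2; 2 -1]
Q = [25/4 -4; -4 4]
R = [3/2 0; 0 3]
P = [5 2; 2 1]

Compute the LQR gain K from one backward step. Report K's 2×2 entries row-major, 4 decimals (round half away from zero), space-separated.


0.0735 0.8084 -0.4121 0.4672

BᵀP = [-11.0000 -4.0000; -9.5000 -4.0000]
S = R + BᵀPB = [3/2 0; 0 3] + [25.0000 20.5000; 20.5000 18.2500] = [26.5000 20.5000; 20.5000 21.2500]
BᵀPA = [-6.5000 31.0000; -7.2500 26.5000]
K = S⁻¹·BᵀPA = [0.0735 0.8084; -0.4121 0.4672]
A−BK = [-0.8976 0.1260; 2.4409 -0.6496]
AᵀP(A−BK) = [1.7402 -0.8583; -0.8583 1.8091]
P' = Q + AᵀP(A−BK) = [7.9902 -4.8583; -4.8583 5.8091]
tr(P') = 13.7992


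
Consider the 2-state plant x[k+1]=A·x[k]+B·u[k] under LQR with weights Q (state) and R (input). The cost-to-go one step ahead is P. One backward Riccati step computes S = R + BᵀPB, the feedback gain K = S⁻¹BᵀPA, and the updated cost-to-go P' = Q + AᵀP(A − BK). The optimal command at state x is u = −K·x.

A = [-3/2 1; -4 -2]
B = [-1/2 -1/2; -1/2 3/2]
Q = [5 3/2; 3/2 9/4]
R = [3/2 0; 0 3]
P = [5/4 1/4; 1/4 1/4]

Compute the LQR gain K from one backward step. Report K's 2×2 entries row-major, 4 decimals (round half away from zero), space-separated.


1.0625 -0.1250 -0.1786 -0.2143

BᵀP = [-0.7500 -0.2500; -0.2500 0.2500]
S = R + BᵀPB = [3/2 0; 0 3] + [0.5000 0.0000; 0.0000 0.5000] = [2.0000 0.0000; 0.0000 3.5000]
BᵀPA = [2.1250 -0.2500; -0.6250 -0.7500]
K = S⁻¹·BᵀPA = [1.0625 -0.1250; -0.1786 -0.2143]
A−BK = [-1.0580 0.8304; -3.2009 -1.7411]
AᵀP(A−BK) = [7.4431 0.0067; 0.0067 1.0580]
P' = Q + AᵀP(A−BK) = [12.4431 1.5067; 1.5067 3.3080]
tr(P') = 15.7511


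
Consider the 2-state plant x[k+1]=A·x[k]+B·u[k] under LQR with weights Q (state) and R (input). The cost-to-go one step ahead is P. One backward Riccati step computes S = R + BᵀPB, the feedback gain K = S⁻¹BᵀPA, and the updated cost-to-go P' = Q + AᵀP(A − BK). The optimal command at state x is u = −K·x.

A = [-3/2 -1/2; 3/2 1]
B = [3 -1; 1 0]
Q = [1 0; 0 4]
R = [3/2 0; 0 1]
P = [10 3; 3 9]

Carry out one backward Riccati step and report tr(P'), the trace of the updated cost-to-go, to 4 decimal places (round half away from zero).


BᵀP = [33.0000 18.0000; -10.0000 -3.0000]
S = R + BᵀPB = [3/2 0; 0 1] + [117.0000 -33.0000; -33.0000 10.0000] = [118.5000 -33.0000; -33.0000 11.0000]
BᵀPA = [-22.5000 1.5000; 10.5000 2.0000]
K = S⁻¹·BᵀPA = [0.4615 0.3846; 2.3392 1.3357]
A−BK = [-0.5455 -0.3182; 1.0385 0.6154]
AᵀP(A−BK) = [15.0734 8.8794; 8.8794 5.2517]
P' = Q + AᵀP(A−BK) = [16.0734 8.8794; 8.8794 9.2517]
tr(P') = 25.3252

25.3252


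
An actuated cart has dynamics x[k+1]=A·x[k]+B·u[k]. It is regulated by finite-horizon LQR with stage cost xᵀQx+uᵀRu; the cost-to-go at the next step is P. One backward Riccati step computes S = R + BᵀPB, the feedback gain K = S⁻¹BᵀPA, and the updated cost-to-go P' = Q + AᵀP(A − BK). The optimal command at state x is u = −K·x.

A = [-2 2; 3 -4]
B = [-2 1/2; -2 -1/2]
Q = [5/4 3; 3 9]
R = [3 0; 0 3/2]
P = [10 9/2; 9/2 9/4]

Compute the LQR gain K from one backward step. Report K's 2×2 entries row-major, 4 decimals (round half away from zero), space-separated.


BᵀP = [-29.0000 -13.5000; 2.7500 1.1250]
S = R + BᵀPB = [3 0; 0 3/2] + [85.0000 -7.7500; -7.7500 0.8125] = [88.0000 -7.7500; -7.7500 2.3125]
BᵀPA = [17.5000 -4.0000; -2.1250 1.0000]
K = S⁻¹·BᵀPA = [0.1673 -0.0105; -0.3582 0.3974]
A−BK = [-1.4863 1.7804; 3.1556 -3.8222]
AᵀP(A−BK) = [2.5608 -2.9725; -2.9725 3.5608]
P' = Q + AᵀP(A−BK) = [3.8108 0.0275; 0.0275 12.5608]
tr(P') = 16.3716

0.1673 -0.0105 -0.3582 0.3974


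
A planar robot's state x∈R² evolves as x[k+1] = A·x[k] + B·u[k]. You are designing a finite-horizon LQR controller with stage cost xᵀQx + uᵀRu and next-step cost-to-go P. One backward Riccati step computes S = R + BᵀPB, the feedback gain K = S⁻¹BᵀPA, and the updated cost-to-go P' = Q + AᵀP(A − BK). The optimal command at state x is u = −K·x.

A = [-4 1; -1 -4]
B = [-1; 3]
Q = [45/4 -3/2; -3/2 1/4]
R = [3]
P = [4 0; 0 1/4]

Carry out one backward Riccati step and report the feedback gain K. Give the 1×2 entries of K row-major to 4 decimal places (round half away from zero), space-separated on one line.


BᵀP = [-4.0000 0.7500]
S = R + BᵀPB = [3] + [6.2500] = [9.2500]
BᵀPA = [15.2500 -7.0000]
K = S⁻¹·BᵀPA = [1.6486 -0.7568]
A−BK = [-2.3514 0.2432; -5.9459 -1.7297]
AᵀP(A−BK) = [39.1081 -3.4595; -3.4595 2.7027]
P' = Q + AᵀP(A−BK) = [50.3581 -4.9595; -4.9595 2.9527]
tr(P') = 53.3108

1.6486 -0.7568


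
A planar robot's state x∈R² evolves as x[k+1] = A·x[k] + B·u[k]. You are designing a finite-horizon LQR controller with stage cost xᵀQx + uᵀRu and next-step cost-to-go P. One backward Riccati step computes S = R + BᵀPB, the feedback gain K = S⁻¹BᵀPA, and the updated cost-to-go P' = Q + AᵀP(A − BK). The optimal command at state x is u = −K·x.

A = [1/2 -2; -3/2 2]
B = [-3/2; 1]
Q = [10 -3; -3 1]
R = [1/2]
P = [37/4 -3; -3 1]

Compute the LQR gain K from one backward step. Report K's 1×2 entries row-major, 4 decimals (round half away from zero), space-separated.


BᵀP = [-16.8750 5.5000]
S = R + BᵀPB = [1/2] + [30.8125] = [31.3125]
BᵀPA = [-16.6875 44.7500]
K = S⁻¹·BᵀPA = [-0.5329 1.4291]
A−BK = [-0.2994 0.1437; -0.9671 0.5709]
AᵀP(A−BK) = [0.1692 -0.4012; -0.4012 1.0459]
P' = Q + AᵀP(A−BK) = [10.1692 -3.4012; -3.4012 2.0459]
tr(P') = 12.2151

-0.5329 1.4291


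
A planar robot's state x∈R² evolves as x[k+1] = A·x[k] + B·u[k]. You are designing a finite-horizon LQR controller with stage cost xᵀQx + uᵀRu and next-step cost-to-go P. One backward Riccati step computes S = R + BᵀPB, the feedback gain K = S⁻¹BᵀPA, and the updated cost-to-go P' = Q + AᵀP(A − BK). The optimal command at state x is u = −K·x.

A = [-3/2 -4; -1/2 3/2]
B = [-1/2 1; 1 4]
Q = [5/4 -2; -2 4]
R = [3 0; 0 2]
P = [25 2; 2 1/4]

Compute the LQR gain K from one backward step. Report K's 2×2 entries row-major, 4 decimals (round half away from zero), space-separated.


BᵀP = [-10.5000 -0.7500; 33.0000 3.0000]
S = R + BᵀPB = [3 0; 0 2] + [4.5000 -13.5000; -13.5000 45.0000] = [7.5000 -13.5000; -13.5000 47.0000]
BᵀPA = [16.1250 40.8750; -51.0000 -127.5000]
K = S⁻¹·BᵀPA = [0.4075 1.1740; -0.9681 -2.3756]
A−BK = [-0.3282 -1.0374; 2.9648 9.8282]
AᵀP(A−BK) = [3.3706 9.2285; 9.2285 25.6922]
P' = Q + AᵀP(A−BK) = [4.6206 7.2285; 7.2285 29.6922]
tr(P') = 34.3128

0.4075 1.1740 -0.9681 -2.3756


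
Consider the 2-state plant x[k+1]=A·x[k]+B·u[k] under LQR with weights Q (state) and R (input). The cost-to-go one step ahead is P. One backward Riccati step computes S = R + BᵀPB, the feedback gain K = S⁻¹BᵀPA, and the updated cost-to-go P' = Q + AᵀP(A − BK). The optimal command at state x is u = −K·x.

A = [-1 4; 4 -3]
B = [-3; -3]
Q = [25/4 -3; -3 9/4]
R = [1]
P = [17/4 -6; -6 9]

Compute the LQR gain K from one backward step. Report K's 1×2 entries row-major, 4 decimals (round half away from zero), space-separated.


-3.3673 3.9184

BᵀP = [5.2500 -9.0000]
S = R + BᵀPB = [1] + [11.2500] = [12.2500]
BᵀPA = [-41.2500 48.0000]
K = S⁻¹·BᵀPA = [-3.3673 3.9184]
A−BK = [-11.1020 15.7551; -6.1020 8.7551]
AᵀP(A−BK) = [57.3469 -77.3673; -77.3673 104.9184]
P' = Q + AᵀP(A−BK) = [63.5969 -80.3673; -80.3673 107.1684]
tr(P') = 170.7653


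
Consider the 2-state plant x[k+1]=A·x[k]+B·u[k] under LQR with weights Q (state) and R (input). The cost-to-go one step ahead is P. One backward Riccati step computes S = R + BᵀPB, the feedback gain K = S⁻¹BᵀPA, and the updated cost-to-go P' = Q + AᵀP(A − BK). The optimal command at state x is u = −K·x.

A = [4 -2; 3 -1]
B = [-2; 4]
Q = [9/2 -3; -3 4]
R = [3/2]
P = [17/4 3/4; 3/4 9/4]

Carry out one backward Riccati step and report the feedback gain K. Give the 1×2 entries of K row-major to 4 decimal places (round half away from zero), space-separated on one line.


0.0118 0.0824

BᵀP = [-5.5000 7.5000]
S = R + BᵀPB = [3/2] + [41.0000] = [42.5000]
BᵀPA = [0.5000 3.5000]
K = S⁻¹·BᵀPA = [0.0118 0.0824]
A−BK = [4.0235 -1.8353; 2.9529 -1.3294]
AᵀP(A−BK) = [106.2441 -48.2912; -48.2912 21.9618]
P' = Q + AᵀP(A−BK) = [110.7441 -51.2912; -51.2912 25.9618]
tr(P') = 136.7059


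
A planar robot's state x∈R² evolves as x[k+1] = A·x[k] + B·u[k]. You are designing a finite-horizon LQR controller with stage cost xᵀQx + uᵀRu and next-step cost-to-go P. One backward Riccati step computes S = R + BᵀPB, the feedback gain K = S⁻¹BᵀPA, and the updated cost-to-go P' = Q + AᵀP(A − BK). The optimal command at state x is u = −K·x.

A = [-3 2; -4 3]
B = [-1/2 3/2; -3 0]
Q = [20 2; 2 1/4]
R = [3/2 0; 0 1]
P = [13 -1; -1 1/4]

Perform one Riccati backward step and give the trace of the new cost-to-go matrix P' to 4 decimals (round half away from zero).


BᵀP = [-3.5000 -0.2500; 19.5000 -1.5000]
S = R + BᵀPB = [3/2 0; 0 1] + [2.5000 -5.2500; -5.2500 29.2500] = [4.0000 -5.2500; -5.2500 30.2500]
BᵀPA = [11.5000 -7.7500; -52.5000 34.5000]
K = S⁻¹·BᵀPA = [0.7732 -0.5706; -1.6013 1.0415]
A−BK = [-0.2114 0.1525; -1.6803 1.2883]
AᵀP(A−BK) = [4.0375 -2.7612; -2.7612 1.8973]
P' = Q + AᵀP(A−BK) = [24.0375 -0.7612; -0.7612 2.1473]
tr(P') = 26.1848

26.1848


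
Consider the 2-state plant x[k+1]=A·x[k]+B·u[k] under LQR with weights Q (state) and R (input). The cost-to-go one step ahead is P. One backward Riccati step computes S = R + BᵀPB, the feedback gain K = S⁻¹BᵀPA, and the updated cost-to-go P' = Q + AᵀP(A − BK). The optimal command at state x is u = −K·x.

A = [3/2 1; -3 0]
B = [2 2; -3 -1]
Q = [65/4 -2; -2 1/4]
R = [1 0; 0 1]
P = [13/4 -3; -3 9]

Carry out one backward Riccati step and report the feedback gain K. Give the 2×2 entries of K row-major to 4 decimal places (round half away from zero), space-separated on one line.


BᵀP = [15.5000 -33.0000; 9.5000 -15.0000]
S = R + BᵀPB = [1 0; 0 1] + [130.0000 64.0000; 64.0000 34.0000] = [131.0000 64.0000; 64.0000 35.0000]
BᵀPA = [122.2500 15.5000; 59.2500 9.5000]
K = S⁻¹·BᵀPA = [0.9954 -0.1339; -0.1273 0.5164]
A−BK = [-0.2362 0.2352; -0.1411 0.1145]
AᵀP(A−BK) = [1.1676 -0.3443; -0.3443 0.4208]
P' = Q + AᵀP(A−BK) = [17.4176 -2.3443; -2.3443 0.6708]
tr(P') = 18.0883

0.9954 -0.1339 -0.1273 0.5164


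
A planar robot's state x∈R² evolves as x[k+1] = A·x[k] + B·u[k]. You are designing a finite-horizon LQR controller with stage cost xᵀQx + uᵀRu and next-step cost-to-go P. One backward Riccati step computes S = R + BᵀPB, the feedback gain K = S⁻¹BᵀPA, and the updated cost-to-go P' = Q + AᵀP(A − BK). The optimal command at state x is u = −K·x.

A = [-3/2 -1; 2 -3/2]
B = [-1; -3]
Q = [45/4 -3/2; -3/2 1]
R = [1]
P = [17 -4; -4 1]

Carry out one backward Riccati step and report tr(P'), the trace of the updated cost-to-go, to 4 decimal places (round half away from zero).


51.5833

BᵀP = [-5.0000 1.0000]
S = R + BᵀPB = [1] + [2.0000] = [3.0000]
BᵀPA = [9.5000 3.5000]
K = S⁻¹·BᵀPA = [3.1667 1.1667]
A−BK = [1.6667 0.1667; 11.5000 2.0000]
AᵀP(A−BK) = [36.1667 10.4167; 10.4167 3.1667]
P' = Q + AᵀP(A−BK) = [47.4167 8.9167; 8.9167 4.1667]
tr(P') = 51.5833


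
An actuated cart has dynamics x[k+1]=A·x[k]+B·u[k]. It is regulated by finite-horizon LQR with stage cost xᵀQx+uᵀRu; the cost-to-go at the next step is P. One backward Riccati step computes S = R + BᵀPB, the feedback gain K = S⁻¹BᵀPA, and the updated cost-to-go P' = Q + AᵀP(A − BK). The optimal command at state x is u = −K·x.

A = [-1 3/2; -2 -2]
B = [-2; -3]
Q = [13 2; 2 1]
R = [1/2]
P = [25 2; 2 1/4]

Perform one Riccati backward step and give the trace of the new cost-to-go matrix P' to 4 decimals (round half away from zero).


15.6129

BᵀP = [-56.0000 -4.7500]
S = R + BᵀPB = [1/2] + [126.2500] = [126.7500]
BᵀPA = [65.5000 -74.5000]
K = S⁻¹·BᵀPA = [0.5168 -0.5878]
A−BK = [0.0335 0.3245; -0.4497 -3.7633]
AᵀP(A−BK) = [0.1519 -0.0010; -0.0010 1.4610]
P' = Q + AᵀP(A−BK) = [13.1519 1.9990; 1.9990 2.4610]
tr(P') = 15.6129


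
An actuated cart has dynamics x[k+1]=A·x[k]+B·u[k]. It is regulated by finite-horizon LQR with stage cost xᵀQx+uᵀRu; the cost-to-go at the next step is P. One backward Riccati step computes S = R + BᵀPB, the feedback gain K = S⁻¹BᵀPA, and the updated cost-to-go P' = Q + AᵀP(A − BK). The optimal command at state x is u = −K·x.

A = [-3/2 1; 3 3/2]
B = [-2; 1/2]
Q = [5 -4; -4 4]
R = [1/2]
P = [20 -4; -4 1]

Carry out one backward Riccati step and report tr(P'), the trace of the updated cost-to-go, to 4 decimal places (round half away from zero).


11.3592

BᵀP = [-42.0000 8.5000]
S = R + BᵀPB = [1/2] + [88.2500] = [88.7500]
BᵀPA = [88.5000 -29.2500]
K = S⁻¹·BᵀPA = [0.9972 -0.3296]
A−BK = [0.4944 0.3408; 2.5014 1.6648]
AᵀP(A−BK) = [1.7493 0.6676; 0.6676 0.6099]
P' = Q + AᵀP(A−BK) = [6.7493 -3.3324; -3.3324 4.6099]
tr(P') = 11.3592


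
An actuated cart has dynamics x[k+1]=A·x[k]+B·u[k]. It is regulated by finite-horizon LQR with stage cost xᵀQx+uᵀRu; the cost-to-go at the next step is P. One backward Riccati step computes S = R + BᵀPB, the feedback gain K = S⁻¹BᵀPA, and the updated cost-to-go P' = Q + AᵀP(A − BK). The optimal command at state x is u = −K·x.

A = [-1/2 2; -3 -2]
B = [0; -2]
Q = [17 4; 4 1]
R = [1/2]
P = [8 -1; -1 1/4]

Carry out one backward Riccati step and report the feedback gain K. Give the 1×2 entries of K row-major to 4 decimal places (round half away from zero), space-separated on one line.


0.3333 3.3333

BᵀP = [2.0000 -0.5000]
S = R + BᵀPB = [1/2] + [1.0000] = [1.5000]
BᵀPA = [0.5000 5.0000]
K = S⁻¹·BᵀPA = [0.3333 3.3333]
A−BK = [-0.5000 2.0000; -2.3333 4.6667]
AᵀP(A−BK) = [1.0833 -3.1667; -3.1667 24.3333]
P' = Q + AᵀP(A−BK) = [18.0833 0.8333; 0.8333 25.3333]
tr(P') = 43.4167


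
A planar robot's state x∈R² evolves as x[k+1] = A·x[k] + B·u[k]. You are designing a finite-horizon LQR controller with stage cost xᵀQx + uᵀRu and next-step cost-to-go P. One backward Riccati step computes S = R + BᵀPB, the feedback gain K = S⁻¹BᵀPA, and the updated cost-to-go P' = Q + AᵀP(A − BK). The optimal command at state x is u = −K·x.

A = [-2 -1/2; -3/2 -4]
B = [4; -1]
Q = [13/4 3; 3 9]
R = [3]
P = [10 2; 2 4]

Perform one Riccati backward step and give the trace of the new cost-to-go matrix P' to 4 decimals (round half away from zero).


BᵀP = [38.0000 4.0000]
S = R + BᵀPB = [3] + [148.0000] = [151.0000]
BᵀPA = [-82.0000 -35.0000]
K = S⁻¹·BᵀPA = [-0.5430 -0.2318]
A−BK = [0.1722 0.4272; -2.0430 -4.2318]
AᵀP(A−BK) = [16.4702 32.4934; 32.4934 66.3874]
P' = Q + AᵀP(A−BK) = [19.7202 35.4934; 35.4934 75.3874]
tr(P') = 95.1076

95.1076


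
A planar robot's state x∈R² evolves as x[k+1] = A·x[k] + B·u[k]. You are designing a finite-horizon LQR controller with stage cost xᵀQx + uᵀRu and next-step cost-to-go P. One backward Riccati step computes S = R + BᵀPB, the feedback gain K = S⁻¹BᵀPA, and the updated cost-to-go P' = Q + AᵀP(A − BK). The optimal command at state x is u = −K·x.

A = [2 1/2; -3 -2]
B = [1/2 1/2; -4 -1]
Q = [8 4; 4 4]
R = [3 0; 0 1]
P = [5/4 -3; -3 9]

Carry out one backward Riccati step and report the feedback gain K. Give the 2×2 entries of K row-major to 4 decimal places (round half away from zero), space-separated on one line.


0.6759 0.4123 0.6864 0.3567

BᵀP = [12.6250 -37.5000; 3.6250 -10.5000]
S = R + BᵀPB = [3 0; 0 1] + [156.3125 43.8125; 43.8125 12.3125] = [159.3125 43.8125; 43.8125 13.3125]
BᵀPA = [137.7500 81.3125; 38.7500 22.8125]
K = S⁻¹·BᵀPA = [0.6759 0.4123; 0.6864 0.3567]
A−BK = [1.3188 0.1155; 0.3899 0.0059]
AᵀP(A−BK) = [2.2987 1.1335; 1.1335 0.6501]
P' = Q + AᵀP(A−BK) = [10.2987 5.1335; 5.1335 4.6501]
tr(P') = 14.9488


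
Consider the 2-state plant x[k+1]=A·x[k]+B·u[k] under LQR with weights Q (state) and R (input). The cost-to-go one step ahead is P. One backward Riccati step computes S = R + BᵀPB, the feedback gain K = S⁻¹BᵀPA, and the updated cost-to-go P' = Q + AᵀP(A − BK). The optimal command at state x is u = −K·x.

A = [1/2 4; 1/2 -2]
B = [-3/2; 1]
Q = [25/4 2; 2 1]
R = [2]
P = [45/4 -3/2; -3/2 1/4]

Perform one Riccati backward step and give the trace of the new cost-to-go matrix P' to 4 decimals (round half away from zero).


20.2150

BᵀP = [-18.3750 2.5000]
S = R + BᵀPB = [2] + [30.0625] = [32.0625]
BᵀPA = [-7.9375 -78.5000]
K = S⁻¹·BᵀPA = [-0.2476 -2.4483]
A−BK = [0.1287 0.3275; 0.7476 0.4483]
AᵀP(A−BK) = [0.1600 1.3163; 1.3163 12.8051]
P' = Q + AᵀP(A−BK) = [6.4100 3.3163; 3.3163 13.8051]
tr(P') = 20.2150


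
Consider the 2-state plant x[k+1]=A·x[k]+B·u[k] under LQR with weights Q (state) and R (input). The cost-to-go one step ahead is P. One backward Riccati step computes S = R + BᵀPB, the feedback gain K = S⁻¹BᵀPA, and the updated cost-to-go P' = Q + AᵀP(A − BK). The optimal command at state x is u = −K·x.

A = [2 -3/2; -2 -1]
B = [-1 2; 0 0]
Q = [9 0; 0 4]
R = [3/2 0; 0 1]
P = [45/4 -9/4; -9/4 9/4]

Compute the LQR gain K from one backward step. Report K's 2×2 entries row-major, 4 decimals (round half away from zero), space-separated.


BᵀP = [-11.2500 2.2500; 22.5000 -4.5000]
S = R + BᵀPB = [3/2 0; 0 1] + [11.2500 -22.5000; -22.5000 45.0000] = [12.7500 -22.5000; -22.5000 46.0000]
BᵀPA = [-27.0000 14.6250; 54.0000 -29.2500]
K = S⁻¹·BᵀPA = [-0.3364 0.1822; 1.0093 -0.5467]
A−BK = [-0.3551 -0.2243; -2.0000 -1.0000]
AᵀP(A−BK) = [8.4112 2.9439; 2.9439 2.1554]
P' = Q + AᵀP(A−BK) = [17.4112 2.9439; 2.9439 6.1554]
tr(P') = 23.5666

-0.3364 0.1822 1.0093 -0.5467


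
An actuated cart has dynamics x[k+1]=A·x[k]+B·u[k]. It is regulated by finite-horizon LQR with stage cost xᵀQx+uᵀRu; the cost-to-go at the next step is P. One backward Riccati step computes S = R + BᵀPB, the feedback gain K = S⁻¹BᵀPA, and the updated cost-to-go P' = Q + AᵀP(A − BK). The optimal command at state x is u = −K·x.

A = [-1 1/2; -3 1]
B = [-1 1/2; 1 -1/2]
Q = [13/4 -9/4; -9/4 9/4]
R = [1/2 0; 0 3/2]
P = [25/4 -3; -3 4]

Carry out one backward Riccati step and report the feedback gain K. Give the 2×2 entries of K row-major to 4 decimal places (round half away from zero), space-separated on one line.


BᵀP = [-9.2500 7.0000; 4.6250 -3.5000]
S = R + BᵀPB = [1/2 0; 0 3/2] + [16.2500 -8.1250; -8.1250 4.0625] = [16.7500 -8.1250; -8.1250 5.5625]
BᵀPA = [-11.7500 2.3750; 5.8750 -1.1875]
K = S⁻¹·BᵀPA = [-0.6490 0.1312; 0.1082 -0.0219]
A−BK = [-1.7031 0.6421; -2.2969 0.8579]
AᵀP(A−BK) = [15.9885 -5.9551; -5.9551 2.2250]
P' = Q + AᵀP(A−BK) = [19.2385 -8.2051; -8.2051 4.4750]
tr(P') = 23.7135

-0.6490 0.1312 0.1082 -0.0219


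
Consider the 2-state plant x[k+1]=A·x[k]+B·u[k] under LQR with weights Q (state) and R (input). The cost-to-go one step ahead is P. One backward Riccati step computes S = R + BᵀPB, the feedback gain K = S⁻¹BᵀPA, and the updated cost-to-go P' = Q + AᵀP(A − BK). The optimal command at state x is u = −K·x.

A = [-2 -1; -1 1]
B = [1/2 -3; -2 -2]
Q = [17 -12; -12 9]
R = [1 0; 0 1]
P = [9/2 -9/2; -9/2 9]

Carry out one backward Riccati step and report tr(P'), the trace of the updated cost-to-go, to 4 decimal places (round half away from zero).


26.9546

BᵀP = [11.2500 -20.2500; -4.5000 -4.5000]
S = R + BᵀPB = [1 0; 0 1] + [46.1250 6.7500; 6.7500 22.5000] = [47.1250 6.7500; 6.7500 23.5000]
BᵀPA = [-2.2500 -31.5000; 13.5000 0.0000]
K = S⁻¹·BᵀPA = [-0.1356 -0.6971; 0.6134 0.2002]
A−BK = [-0.0919 -0.0507; -0.0444 0.0062]
AᵀP(A−BK) = [0.4137 0.2283; 0.2283 0.5408]
P' = Q + AᵀP(A−BK) = [17.4137 -11.7717; -11.7717 9.5408]
tr(P') = 26.9546


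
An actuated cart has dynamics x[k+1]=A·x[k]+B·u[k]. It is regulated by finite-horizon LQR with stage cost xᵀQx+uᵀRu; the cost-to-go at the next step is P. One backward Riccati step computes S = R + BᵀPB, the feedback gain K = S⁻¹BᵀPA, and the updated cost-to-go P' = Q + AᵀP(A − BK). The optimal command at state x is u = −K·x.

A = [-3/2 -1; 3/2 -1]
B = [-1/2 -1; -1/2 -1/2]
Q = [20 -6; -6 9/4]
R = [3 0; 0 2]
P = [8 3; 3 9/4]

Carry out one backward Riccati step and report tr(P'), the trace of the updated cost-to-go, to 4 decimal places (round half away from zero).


29.1120

BᵀP = [-5.5000 -2.6250; -9.5000 -4.1250]
S = R + BᵀPB = [3 0; 0 2] + [4.0625 6.8125; 6.8125 11.5625] = [7.0625 6.8125; 6.8125 13.5625]
BᵀPA = [4.3125 8.1250; 8.0625 13.6250]
K = S⁻¹·BᵀPA = [0.0722 0.3519; 0.5582 0.8278]
A−BK = [-0.9057 0.0038; 1.8152 -0.4101]
AᵀP(A−BK) = [4.7506 0.4329; 0.4329 2.1114]
P' = Q + AᵀP(A−BK) = [24.7506 -5.5671; -5.5671 4.3614]
tr(P') = 29.1120


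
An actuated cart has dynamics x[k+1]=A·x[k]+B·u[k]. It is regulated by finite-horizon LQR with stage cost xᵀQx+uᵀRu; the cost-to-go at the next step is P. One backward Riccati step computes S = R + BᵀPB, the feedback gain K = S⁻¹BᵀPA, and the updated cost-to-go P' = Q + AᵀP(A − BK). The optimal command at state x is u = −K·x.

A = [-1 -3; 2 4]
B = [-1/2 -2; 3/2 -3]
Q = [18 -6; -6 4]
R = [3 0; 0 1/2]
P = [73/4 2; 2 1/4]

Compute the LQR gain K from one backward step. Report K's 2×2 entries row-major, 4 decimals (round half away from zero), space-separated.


0.0647 0.1635 0.3217 1.0646

BᵀP = [-6.1250 -0.6250; -42.5000 -4.7500]
S = R + BᵀPB = [3 0; 0 1/2] + [2.1250 14.1250; 14.1250 99.2500] = [5.1250 14.1250; 14.1250 99.7500]
BᵀPA = [4.8750 15.8750; 33.0000 108.5000]
K = S⁻¹·BᵀPA = [0.0647 0.1635; 0.3217 1.0646]
A−BK = [-0.3243 -0.7891; 2.8680 6.9484]
AᵀP(A−BK) = [0.3196 0.8222; 0.8222 2.1489]
P' = Q + AᵀP(A−BK) = [18.3196 -5.1778; -5.1778 6.1489]
tr(P') = 24.4685


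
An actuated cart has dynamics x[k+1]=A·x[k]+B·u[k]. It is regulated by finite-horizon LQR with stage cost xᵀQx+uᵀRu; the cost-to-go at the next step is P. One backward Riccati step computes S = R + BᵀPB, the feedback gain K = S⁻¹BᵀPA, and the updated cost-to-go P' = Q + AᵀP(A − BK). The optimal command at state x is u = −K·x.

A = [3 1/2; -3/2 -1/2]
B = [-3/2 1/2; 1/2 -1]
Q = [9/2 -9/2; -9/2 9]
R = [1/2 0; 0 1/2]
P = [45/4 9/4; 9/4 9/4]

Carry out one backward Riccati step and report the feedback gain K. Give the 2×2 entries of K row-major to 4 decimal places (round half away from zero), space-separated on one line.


BᵀP = [-15.7500 -2.2500; 3.3750 -1.1250]
S = R + BᵀPB = [1/2 0; 0 1/2] + [22.5000 -5.6250; -5.6250 2.8125] = [23.0000 -5.6250; -5.6250 3.3125]
BᵀPA = [-43.8750 -6.7500; 11.8125 2.2500]
K = S⁻¹·BᵀPA = [-1.7710 -0.2178; 0.5588 0.3094]
A−BK = [0.0642 0.0186; -0.0558 -0.0817]
AᵀP(A−BK) = [1.7615 0.2888; 0.2888 0.0837]
P' = Q + AᵀP(A−BK) = [6.2615 -4.2112; -4.2112 9.0837]
tr(P') = 15.3451

-1.7710 -0.2178 0.5588 0.3094


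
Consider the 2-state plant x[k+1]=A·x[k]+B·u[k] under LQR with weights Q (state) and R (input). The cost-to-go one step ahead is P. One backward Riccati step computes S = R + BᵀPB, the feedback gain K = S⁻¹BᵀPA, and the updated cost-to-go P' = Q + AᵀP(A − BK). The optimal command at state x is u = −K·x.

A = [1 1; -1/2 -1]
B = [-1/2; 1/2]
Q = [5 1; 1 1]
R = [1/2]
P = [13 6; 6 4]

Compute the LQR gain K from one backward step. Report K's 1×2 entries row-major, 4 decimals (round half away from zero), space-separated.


-1.7143 -1.4286

BᵀP = [-3.5000 -1.0000]
S = R + BᵀPB = [1/2] + [1.2500] = [1.7500]
BᵀPA = [-3.0000 -2.5000]
K = S⁻¹·BᵀPA = [-1.7143 -1.4286]
A−BK = [0.1429 0.2857; 0.3571 -0.2857]
AᵀP(A−BK) = [2.8571 1.7143; 1.7143 1.4286]
P' = Q + AᵀP(A−BK) = [7.8571 2.7143; 2.7143 2.4286]
tr(P') = 10.2857


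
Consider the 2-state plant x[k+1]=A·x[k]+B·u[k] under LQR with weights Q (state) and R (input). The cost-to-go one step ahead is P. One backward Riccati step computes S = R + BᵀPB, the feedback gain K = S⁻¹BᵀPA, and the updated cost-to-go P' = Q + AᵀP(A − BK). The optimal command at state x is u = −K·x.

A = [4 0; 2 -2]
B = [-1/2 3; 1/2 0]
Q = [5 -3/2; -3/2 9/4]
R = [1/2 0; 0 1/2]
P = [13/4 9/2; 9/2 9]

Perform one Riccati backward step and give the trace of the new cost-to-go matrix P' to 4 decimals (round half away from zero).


19.0143

BᵀP = [0.6250 2.2500; 9.7500 13.5000]
S = R + BᵀPB = [1/2 0; 0 1/2] + [0.8125 1.8750; 1.8750 29.2500] = [1.3125 1.8750; 1.8750 29.7500]
BᵀPA = [7.0000 -4.5000; 66.0000 -27.0000]
K = S⁻¹·BᵀPA = [2.3782 -2.3430; 2.0686 -0.7599]
A−BK = [-1.0167 1.1082; 0.8109 -0.8285]
AᵀP(A−BK) = [6.8250 -5.4459; -5.4459 4.9393]
P' = Q + AᵀP(A−BK) = [11.8250 -6.9459; -6.9459 7.1893]
tr(P') = 19.0143


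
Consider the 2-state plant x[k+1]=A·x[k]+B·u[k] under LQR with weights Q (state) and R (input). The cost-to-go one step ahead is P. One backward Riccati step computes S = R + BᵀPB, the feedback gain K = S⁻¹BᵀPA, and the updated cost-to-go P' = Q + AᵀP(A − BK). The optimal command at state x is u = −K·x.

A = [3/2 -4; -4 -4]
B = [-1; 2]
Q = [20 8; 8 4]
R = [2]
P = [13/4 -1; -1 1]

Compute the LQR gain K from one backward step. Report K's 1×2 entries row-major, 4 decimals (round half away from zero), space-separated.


-1.5000 0.6792

BᵀP = [-5.2500 3.0000]
S = R + BᵀPB = [2] + [11.2500] = [13.2500]
BᵀPA = [-19.8750 9.0000]
K = S⁻¹·BᵀPA = [-1.5000 0.6792]
A−BK = [0.0000 -3.3208; -1.0000 -5.3585]
AᵀP(A−BK) = [5.5000 0.0000; 0.0000 29.8868]
P' = Q + AᵀP(A−BK) = [25.5000 8.0000; 8.0000 33.8868]
tr(P') = 59.3868


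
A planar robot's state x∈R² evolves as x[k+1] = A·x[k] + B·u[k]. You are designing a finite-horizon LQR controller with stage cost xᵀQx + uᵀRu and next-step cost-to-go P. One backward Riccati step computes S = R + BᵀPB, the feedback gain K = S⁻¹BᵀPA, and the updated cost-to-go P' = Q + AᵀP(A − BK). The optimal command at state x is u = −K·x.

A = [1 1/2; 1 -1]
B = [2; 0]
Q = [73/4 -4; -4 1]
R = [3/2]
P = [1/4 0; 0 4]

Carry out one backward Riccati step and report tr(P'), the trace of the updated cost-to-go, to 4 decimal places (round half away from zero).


BᵀP = [0.5000 0.0000]
S = R + BᵀPB = [3/2] + [1.0000] = [2.5000]
BᵀPA = [0.5000 0.2500]
K = S⁻¹·BᵀPA = [0.2000 0.1000]
A−BK = [0.6000 0.3000; 1.0000 -1.0000]
AᵀP(A−BK) = [4.1500 -3.9250; -3.9250 4.0375]
P' = Q + AᵀP(A−BK) = [22.4000 -7.9250; -7.9250 5.0375]
tr(P') = 27.4375

27.4375


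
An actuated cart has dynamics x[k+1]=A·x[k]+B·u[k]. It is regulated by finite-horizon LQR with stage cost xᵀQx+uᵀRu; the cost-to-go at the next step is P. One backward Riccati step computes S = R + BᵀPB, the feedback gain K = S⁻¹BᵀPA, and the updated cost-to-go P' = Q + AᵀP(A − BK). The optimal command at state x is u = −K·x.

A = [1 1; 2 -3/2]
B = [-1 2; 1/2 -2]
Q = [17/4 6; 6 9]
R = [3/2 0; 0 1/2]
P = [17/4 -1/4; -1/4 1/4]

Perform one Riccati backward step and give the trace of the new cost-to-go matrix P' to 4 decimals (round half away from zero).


BᵀP = [-4.3750 0.3750; 9.0000 -1.0000]
S = R + BᵀPB = [3/2 0; 0 1/2] + [4.5625 -9.5000; -9.5000 20.0000] = [6.0625 -9.5000; -9.5000 20.5000]
BᵀPA = [-3.6250 -4.9375; 7.0000 10.5000]
K = S⁻¹·BᵀPA = [-0.2296 -0.0432; 0.2351 0.4922]
A−BK = [0.3003 -0.0275; 2.5849 -0.4940]
AᵀP(A−BK) = [1.7723 -0.2268; -0.2268 0.1814]
P' = Q + AᵀP(A−BK) = [6.0223 5.7732; 5.7732 9.1814]
tr(P') = 15.2036

15.2036


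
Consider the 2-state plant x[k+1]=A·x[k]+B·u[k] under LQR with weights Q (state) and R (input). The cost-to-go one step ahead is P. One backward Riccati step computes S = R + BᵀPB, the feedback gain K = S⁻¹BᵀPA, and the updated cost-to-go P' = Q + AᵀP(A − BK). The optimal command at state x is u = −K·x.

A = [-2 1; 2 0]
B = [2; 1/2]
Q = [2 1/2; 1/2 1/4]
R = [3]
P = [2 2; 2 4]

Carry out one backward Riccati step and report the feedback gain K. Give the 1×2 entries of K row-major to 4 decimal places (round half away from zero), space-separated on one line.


BᵀP = [5.0000 6.0000]
S = R + BᵀPB = [3] + [13.0000] = [16.0000]
BᵀPA = [2.0000 5.0000]
K = S⁻¹·BᵀPA = [0.1250 0.3125]
A−BK = [-2.2500 0.3750; 1.9375 -0.1563]
AᵀP(A−BK) = [7.7500 -0.6250; -0.6250 0.4375]
P' = Q + AᵀP(A−BK) = [9.7500 -0.1250; -0.1250 0.6875]
tr(P') = 10.4375

0.1250 0.3125


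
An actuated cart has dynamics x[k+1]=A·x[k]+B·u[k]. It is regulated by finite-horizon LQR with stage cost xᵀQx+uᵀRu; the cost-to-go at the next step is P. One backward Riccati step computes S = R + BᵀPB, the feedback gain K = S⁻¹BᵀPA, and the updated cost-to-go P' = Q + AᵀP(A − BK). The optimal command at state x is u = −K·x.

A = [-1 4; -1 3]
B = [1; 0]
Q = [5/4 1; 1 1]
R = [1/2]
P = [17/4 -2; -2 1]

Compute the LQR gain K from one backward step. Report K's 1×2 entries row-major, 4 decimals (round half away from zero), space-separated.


-0.4737 2.3158

BᵀP = [4.2500 -2.0000]
S = R + BᵀPB = [1/2] + [4.2500] = [4.7500]
BᵀPA = [-2.2500 11.0000]
K = S⁻¹·BᵀPA = [-0.4737 2.3158]
A−BK = [-0.5263 1.6842; -1.0000 3.0000]
AᵀP(A−BK) = [0.1842 -0.7895; -0.7895 3.5263]
P' = Q + AᵀP(A−BK) = [1.4342 0.2105; 0.2105 4.5263]
tr(P') = 5.9605


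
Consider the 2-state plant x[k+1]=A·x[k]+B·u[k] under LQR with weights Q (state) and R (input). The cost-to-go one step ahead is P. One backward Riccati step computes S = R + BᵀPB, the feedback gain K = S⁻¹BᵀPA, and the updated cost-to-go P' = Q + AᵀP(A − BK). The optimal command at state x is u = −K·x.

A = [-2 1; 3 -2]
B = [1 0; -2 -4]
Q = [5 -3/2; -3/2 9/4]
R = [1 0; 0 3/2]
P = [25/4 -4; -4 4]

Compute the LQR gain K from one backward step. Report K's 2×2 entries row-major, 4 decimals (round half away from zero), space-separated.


-1.4417 0.7546 -0.1649 0.1799

BᵀP = [14.2500 -12.0000; 16.0000 -16.0000]
S = R + BᵀPB = [1 0; 0 3/2] + [38.2500 48.0000; 48.0000 64.0000] = [39.2500 48.0000; 48.0000 65.5000]
BᵀPA = [-64.5000 38.2500; -80.0000 48.0000]
K = S⁻¹·BᵀPA = [-1.4417 0.7546; -0.1649 0.1799]
A−BK = [-0.5583 0.2454; -0.5429 0.2286]
AᵀP(A−BK) = [2.8215 -1.4417; -1.4417 0.7546]
P' = Q + AᵀP(A−BK) = [7.8215 -2.9417; -2.9417 3.0046]
tr(P') = 10.8261


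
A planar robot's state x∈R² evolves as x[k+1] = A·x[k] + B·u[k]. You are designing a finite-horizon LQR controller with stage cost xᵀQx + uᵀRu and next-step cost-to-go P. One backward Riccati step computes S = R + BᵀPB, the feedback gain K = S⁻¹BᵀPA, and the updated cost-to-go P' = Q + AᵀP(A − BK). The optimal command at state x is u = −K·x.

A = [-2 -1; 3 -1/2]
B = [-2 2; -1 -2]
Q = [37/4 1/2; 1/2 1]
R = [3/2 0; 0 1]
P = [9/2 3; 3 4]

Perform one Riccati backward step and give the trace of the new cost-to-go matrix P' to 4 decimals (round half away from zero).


12.3628

BᵀP = [-12.0000 -10.0000; 3.0000 -2.0000]
S = R + BᵀPB = [3/2 0; 0 1] + [34.0000 -4.0000; -4.0000 10.0000] = [35.5000 -4.0000; -4.0000 11.0000]
BᵀPA = [-6.0000 17.0000; -12.0000 -2.0000]
K = S⁻¹·BᵀPA = [-0.3044 0.4780; -1.2016 -0.0080]
A−BK = [-0.2056 -0.0280; 0.2924 -0.0381]
AᵀP(A−BK) = [1.7543 -0.2283; -0.2283 0.3585]
P' = Q + AᵀP(A−BK) = [11.0043 0.2717; 0.2717 1.3585]
tr(P') = 12.3628
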